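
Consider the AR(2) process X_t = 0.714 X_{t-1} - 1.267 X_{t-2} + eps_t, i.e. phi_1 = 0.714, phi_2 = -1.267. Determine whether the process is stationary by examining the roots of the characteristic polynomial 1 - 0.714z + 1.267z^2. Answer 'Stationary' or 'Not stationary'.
\text{Not stationary}

The AR(p) characteristic polynomial is P(z) = 1 - 0.714z + 1.267z^2.
Stationarity requires all roots to lie outside the unit circle, i.e. |z| > 1 for every root.
Set 1 + (-0.714) z + (1.267) z^2 = 0, i.e. a z^2 + b z + c = 0 with a = 1.267, b = -0.714, c = 1.
Discriminant D = b^2 - 4ac = (-0.714)^2 - 4*(1.267)*1 = 0.509796 - (5.068) = -4.558204.
D < 0, so the roots are the complex-conjugate pair z = (-b +/- i sqrt(-D)) / (2a) = 0.2818 +/- 0.8425i.
For a conjugate pair |z|^2 = z * conj(z) = (product of roots) = c/a = 1/(1.267) = 0.789266, so |z| = sqrt(0.789266) = 0.8884 for both roots.
Moduli of all roots: 0.8884, 0.8884.
All moduli strictly greater than 1? No.
Verdict: Not stationary.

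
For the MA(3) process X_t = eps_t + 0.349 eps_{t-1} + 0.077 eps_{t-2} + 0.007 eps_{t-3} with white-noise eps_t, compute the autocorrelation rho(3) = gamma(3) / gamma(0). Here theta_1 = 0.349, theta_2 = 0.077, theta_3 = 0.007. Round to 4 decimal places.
\rho(3) = 0.0062

For an MA(q) process with theta_0 = 1, the autocovariance is
  gamma(k) = sigma^2 * sum_{i=0..q-k} theta_i * theta_{i+k},
and rho(k) = gamma(k) / gamma(0). Sigma^2 cancels.
  numerator   = (1)*(0.007) = 0.007.
  denominator = (1)^2 + (0.349)^2 + (0.077)^2 + (0.007)^2 = 1.127779.
  rho(3) = 0.007 / 1.127779 = 0.0062.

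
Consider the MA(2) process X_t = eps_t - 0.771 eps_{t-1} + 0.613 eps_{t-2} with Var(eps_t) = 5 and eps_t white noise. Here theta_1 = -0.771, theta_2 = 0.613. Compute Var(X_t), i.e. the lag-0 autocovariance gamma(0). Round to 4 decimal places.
\gamma(0) = 9.8511

For an MA(q) process X_t = eps_t + sum_i theta_i eps_{t-i} with
Var(eps_t) = sigma^2, the variance is
  gamma(0) = sigma^2 * (1 + sum_i theta_i^2).
  sum_i theta_i^2 = (-0.771)^2 + (0.613)^2 = 0.594441 + 0.375769 = 0.97021.
  gamma(0) = 5 * (1 + 0.97021) = 5 * 1.97021 = 9.85105, which rounds to 9.8511.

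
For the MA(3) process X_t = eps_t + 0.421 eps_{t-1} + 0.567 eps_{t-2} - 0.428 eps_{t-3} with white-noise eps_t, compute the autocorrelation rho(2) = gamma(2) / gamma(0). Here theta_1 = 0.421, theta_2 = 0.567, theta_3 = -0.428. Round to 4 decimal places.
\rho(2) = 0.2300

For an MA(q) process with theta_0 = 1, the autocovariance is
  gamma(k) = sigma^2 * sum_{i=0..q-k} theta_i * theta_{i+k},
and rho(k) = gamma(k) / gamma(0). Sigma^2 cancels.
  numerator   = (1)*(0.567) + (0.421)*(-0.428) = 0.386812.
  denominator = (1)^2 + (0.421)^2 + (0.567)^2 + (-0.428)^2 = 1.681914.
  rho(2) = 0.386812 / 1.681914 = 0.2300.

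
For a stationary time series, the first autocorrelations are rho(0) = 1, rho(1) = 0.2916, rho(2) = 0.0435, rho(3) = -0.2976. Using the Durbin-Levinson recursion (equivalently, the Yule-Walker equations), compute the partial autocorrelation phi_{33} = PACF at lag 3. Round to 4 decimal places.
\phi_{33} = -0.3260

The PACF at lag k is phi_{kk}, the last component of the solution
to the Yule-Walker system G_k phi = r_k where
  (G_k)_{ij} = rho(|i - j|), (r_k)_i = rho(i), i,j = 1..k.
Equivalently, Durbin-Levinson gives phi_{kk} iteratively:
  phi_{11} = rho(1)
  phi_{kk} = [rho(k) - sum_{j=1..k-1} phi_{k-1,j} rho(k-j)]
            / [1 - sum_{j=1..k-1} phi_{k-1,j} rho(j)],
  phi_{k,j} = phi_{k-1,j} - phi_{kk} phi_{k-1,k-j},  j = 1..k-1.
Step k = 1:
  phi_11 = rho(1) = 0.2916.
Step k = 2:
  phi_22 = [rho(2) - phi_11 rho(1)] / [1 - phi_11 rho(1)] = [0.0435 - (0.2916)(0.2916)] / [1 - (0.2916)(0.2916)]
         = -0.04153056 / 0.91496944 = -0.04539.
  Update: phi_21 = phi_11 - phi_22 phi_11 = 0.2916 - (-0.04539)(0.2916) = 0.304836.
Step k = 3:
  phi_33 = [rho(3) - phi_21 rho(2) - phi_22 rho(1)] / [1 - phi_21 rho(1) - phi_22 rho(2)]
    numerator   = -0.2976 - (0.304836)(0.0435) - (-0.04539)(0.2916) = -0.2976246
    denominator = 1 - (0.304836)(0.2916) - (-0.04539)(0.0435) = 0.91308436
  phi_33 = -0.2976246 / 0.91308436 = -0.326.
Therefore phi_{33} = -0.3260.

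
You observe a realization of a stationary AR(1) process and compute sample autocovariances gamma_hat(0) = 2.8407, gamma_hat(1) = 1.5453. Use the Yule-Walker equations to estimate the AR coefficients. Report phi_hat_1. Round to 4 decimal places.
\hat\phi_{1} = 0.5440

The Yule-Walker equations for an AR(p) process read, in matrix form,
  Gamma_p phi = r_p,   with   (Gamma_p)_{ij} = gamma(|i - j|),
                       (r_p)_i = gamma(i),   i,j = 1..p.
Substitute the sample gammas (Toeplitz matrix and right-hand side of size 1):
  Gamma_p = [[2.8407]]
  r_p     = [1.5453]
With p = 1 this is the single equation gamma(0) phi_1 = gamma(1):
  phi_hat_1 = gamma(1) / gamma(0) = 1.5453 / 2.8407 = 0.5440.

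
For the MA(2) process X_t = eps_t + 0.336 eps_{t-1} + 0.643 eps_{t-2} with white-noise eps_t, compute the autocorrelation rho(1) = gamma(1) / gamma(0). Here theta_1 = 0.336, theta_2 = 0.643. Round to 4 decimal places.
\rho(1) = 0.3617

For an MA(q) process with theta_0 = 1, the autocovariance is
  gamma(k) = sigma^2 * sum_{i=0..q-k} theta_i * theta_{i+k},
and rho(k) = gamma(k) / gamma(0). Sigma^2 cancels.
  numerator   = (1)*(0.336) + (0.336)*(0.643) = 0.552048.
  denominator = (1)^2 + (0.336)^2 + (0.643)^2 = 1.526345.
  rho(1) = 0.552048 / 1.526345 = 0.3617.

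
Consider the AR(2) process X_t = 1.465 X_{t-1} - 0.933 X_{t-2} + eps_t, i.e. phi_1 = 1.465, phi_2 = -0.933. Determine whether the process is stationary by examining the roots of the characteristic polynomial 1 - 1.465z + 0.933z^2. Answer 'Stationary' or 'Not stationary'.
\text{Stationary}

The AR(p) characteristic polynomial is P(z) = 1 - 1.465z + 0.933z^2.
Stationarity requires all roots to lie outside the unit circle, i.e. |z| > 1 for every root.
Set 1 + (-1.465) z + (0.933) z^2 = 0, i.e. a z^2 + b z + c = 0 with a = 0.933, b = -1.465, c = 1.
Discriminant D = b^2 - 4ac = (-1.465)^2 - 4*(0.933)*1 = 2.146225 - (3.732) = -1.585775.
D < 0, so the roots are the complex-conjugate pair z = (-b +/- i sqrt(-D)) / (2a) = 0.7851 +/- 0.6749i.
For a conjugate pair |z|^2 = z * conj(z) = (product of roots) = c/a = 1/(0.933) = 1.071811, so |z| = sqrt(1.071811) = 1.0353 for both roots.
Moduli of all roots: 1.0353, 1.0353.
All moduli strictly greater than 1? Yes.
Verdict: Stationary.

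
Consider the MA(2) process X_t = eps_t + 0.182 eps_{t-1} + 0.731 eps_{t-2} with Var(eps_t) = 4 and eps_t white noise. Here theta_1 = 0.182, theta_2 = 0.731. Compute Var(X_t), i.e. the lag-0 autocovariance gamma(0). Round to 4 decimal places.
\gamma(0) = 6.2699

For an MA(q) process X_t = eps_t + sum_i theta_i eps_{t-i} with
Var(eps_t) = sigma^2, the variance is
  gamma(0) = sigma^2 * (1 + sum_i theta_i^2).
  sum_i theta_i^2 = (0.182)^2 + (0.731)^2 = 0.033124 + 0.534361 = 0.567485.
  gamma(0) = 4 * (1 + 0.567485) = 4 * 1.567485 = 6.26994, which rounds to 6.2699.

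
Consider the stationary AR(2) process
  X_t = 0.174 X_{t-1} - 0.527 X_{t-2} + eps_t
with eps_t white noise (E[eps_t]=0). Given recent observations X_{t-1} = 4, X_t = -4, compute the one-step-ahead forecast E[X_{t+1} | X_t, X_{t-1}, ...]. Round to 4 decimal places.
E[X_{t+1} \mid \mathcal F_t] = -2.8040

For an AR(p) model X_t = c + sum_i phi_i X_{t-i} + eps_t, the
one-step-ahead conditional mean is
  E[X_{t+1} | X_t, ...] = c + sum_i phi_i X_{t+1-i}.
Substitute known values:
  E[X_{t+1} | ...] = (0.174) * (-4) + (-0.527) * (4)
                   = -2.8040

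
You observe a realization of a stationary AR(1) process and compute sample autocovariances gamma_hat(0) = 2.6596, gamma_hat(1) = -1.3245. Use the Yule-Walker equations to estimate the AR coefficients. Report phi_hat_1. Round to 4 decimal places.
\hat\phi_{1} = -0.4980

The Yule-Walker equations for an AR(p) process read, in matrix form,
  Gamma_p phi = r_p,   with   (Gamma_p)_{ij} = gamma(|i - j|),
                       (r_p)_i = gamma(i),   i,j = 1..p.
Substitute the sample gammas (Toeplitz matrix and right-hand side of size 1):
  Gamma_p = [[2.6596]]
  r_p     = [-1.3245]
With p = 1 this is the single equation gamma(0) phi_1 = gamma(1):
  phi_hat_1 = gamma(1) / gamma(0) = -1.3245 / 2.6596 = -0.4980.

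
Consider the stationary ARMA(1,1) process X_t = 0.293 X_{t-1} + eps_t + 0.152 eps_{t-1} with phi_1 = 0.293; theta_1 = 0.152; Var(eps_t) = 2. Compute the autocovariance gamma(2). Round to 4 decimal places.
\gamma(2) = 0.2980

Multiply the model equation by X_{t-k} and take expectations. With theta_0 = psi_0 = 1 and psi_j the MA(infinity) weights, this gives
  gamma(k) - sum_i phi_i gamma(k-i) = c_k,
  c_k = sigma^2 * sum_{j=k..q} theta_j psi_{j-k}   (c_k = 0 for k > q),
using gamma(-m) = gamma(m).
psi-weights needed (psi_j = theta_j + sum_i phi_i psi_{j-i}):
  psi_1 = theta_1 + phi_1 = 0.152 + (0.293) = 0.445
Right-hand sides:
  c_0 = sigma^2 (1 + theta_1 psi_1) = 2 * (1 + (0.152)(0.445)) = 2 * 1.06764 = 2.13528
  c_1 = sigma^2 theta_1 = 2 * (0.152) = 0.304
  c_2 = 0
Equations for k = 0 and k = 1 (AR order 1):
  gamma(0) = phi_1 gamma(1) + c_0
  gamma(1) = phi_1 gamma(0) + c_1
Substituting the second into the first: gamma(0) (1 - phi_1^2) = c_0 + phi_1 c_1, so
  gamma(0) = (c_0 + phi_1 c_1) / (1 - phi_1^2) = (2.13528 + (0.293)(0.304)) / (1 - (0.293)^2) = 2.224352 / 0.914151 = 2.433244.
  gamma(1) = phi_1 gamma(0) + c_1 = (0.293)(2.433244) + (0.304) = 1.01694.
For k = 2 (> q): gamma(2) = phi_1 gamma(1) = (0.293)(1.01694) = 0.297964.
Therefore gamma(2) = 0.2980 (to 4 decimal places).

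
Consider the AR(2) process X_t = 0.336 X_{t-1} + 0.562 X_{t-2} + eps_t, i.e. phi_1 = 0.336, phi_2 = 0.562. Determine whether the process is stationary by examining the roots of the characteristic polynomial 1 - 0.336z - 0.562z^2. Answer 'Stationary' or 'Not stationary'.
\text{Stationary}

The AR(p) characteristic polynomial is P(z) = 1 - 0.336z - 0.562z^2.
Stationarity requires all roots to lie outside the unit circle, i.e. |z| > 1 for every root.
Set 1 + (-0.336) z + (-0.562) z^2 = 0, i.e. a z^2 + b z + c = 0 with a = -0.562, b = -0.336, c = 1.
Discriminant D = b^2 - 4ac = (-0.336)^2 - 4*(-0.562)*1 = 0.112896 - (-2.248) = 2.360896.
D >= 0, so the roots are real: z = (-b +/- sqrt(D)) / (2a) = (0.336 +/- 1.536521) / (-1.124).
  z_1 = (0.336 + 1.536521) / (-1.124) = -1.6659,   |z_1| = 1.6659.
  z_2 = (0.336 - 1.536521) / (-1.124) = 1.0681,   |z_2| = 1.0681.
Moduli of all roots: 1.6659, 1.0681.
All moduli strictly greater than 1? Yes.
Verdict: Stationary.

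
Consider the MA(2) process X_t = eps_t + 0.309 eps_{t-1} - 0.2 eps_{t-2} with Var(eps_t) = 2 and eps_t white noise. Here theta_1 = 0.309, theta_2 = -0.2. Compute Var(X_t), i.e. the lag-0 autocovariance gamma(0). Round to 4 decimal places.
\gamma(0) = 2.2710

For an MA(q) process X_t = eps_t + sum_i theta_i eps_{t-i} with
Var(eps_t) = sigma^2, the variance is
  gamma(0) = sigma^2 * (1 + sum_i theta_i^2).
  sum_i theta_i^2 = (0.309)^2 + (-0.2)^2 = 0.095481 + 0.04 = 0.135481.
  gamma(0) = 2 * (1 + 0.135481) = 2 * 1.135481 = 2.270962, which rounds to 2.2710.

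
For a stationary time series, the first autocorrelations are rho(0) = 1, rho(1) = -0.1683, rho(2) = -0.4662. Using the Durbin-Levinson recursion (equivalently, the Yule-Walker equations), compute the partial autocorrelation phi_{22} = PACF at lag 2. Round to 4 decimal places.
\phi_{22} = -0.5089

The PACF at lag k is phi_{kk}, the last component of the solution
to the Yule-Walker system G_k phi = r_k where
  (G_k)_{ij} = rho(|i - j|), (r_k)_i = rho(i), i,j = 1..k.
Equivalently, Durbin-Levinson gives phi_{kk} iteratively:
  phi_{11} = rho(1)
  phi_{kk} = [rho(k) - sum_{j=1..k-1} phi_{k-1,j} rho(k-j)]
            / [1 - sum_{j=1..k-1} phi_{k-1,j} rho(j)],
  phi_{k,j} = phi_{k-1,j} - phi_{kk} phi_{k-1,k-j},  j = 1..k-1.
Step k = 1:
  phi_11 = rho(1) = -0.1683.
Step k = 2:
  phi_22 = [rho(2) - phi_11 rho(1)] / [1 - phi_11 rho(1)] = [-0.4662 - (-0.1683)(-0.1683)] / [1 - (-0.1683)(-0.1683)]
         = -0.49452489 / 0.97167511 = -0.5089.
Therefore phi_{22} = -0.5089.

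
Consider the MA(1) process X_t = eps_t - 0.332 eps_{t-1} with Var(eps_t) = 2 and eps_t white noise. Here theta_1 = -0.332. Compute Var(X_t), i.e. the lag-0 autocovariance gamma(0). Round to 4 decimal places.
\gamma(0) = 2.2204

For an MA(q) process X_t = eps_t + sum_i theta_i eps_{t-i} with
Var(eps_t) = sigma^2, the variance is
  gamma(0) = sigma^2 * (1 + sum_i theta_i^2).
  sum_i theta_i^2 = (-0.332)^2 = 0.110224.
  gamma(0) = 2 * (1 + 0.110224) = 2 * 1.110224 = 2.220448, which rounds to 2.2204.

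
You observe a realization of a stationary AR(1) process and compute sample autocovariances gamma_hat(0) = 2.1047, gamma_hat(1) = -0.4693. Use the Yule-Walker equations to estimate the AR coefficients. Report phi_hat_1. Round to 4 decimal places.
\hat\phi_{1} = -0.2230

The Yule-Walker equations for an AR(p) process read, in matrix form,
  Gamma_p phi = r_p,   with   (Gamma_p)_{ij} = gamma(|i - j|),
                       (r_p)_i = gamma(i),   i,j = 1..p.
Substitute the sample gammas (Toeplitz matrix and right-hand side of size 1):
  Gamma_p = [[2.1047]]
  r_p     = [-0.4693]
With p = 1 this is the single equation gamma(0) phi_1 = gamma(1):
  phi_hat_1 = gamma(1) / gamma(0) = -0.4693 / 2.1047 = -0.2230.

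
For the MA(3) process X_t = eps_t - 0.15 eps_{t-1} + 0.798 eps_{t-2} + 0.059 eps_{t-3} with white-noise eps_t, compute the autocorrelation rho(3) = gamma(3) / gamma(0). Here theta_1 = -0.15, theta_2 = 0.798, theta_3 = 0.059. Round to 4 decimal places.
\rho(3) = 0.0355

For an MA(q) process with theta_0 = 1, the autocovariance is
  gamma(k) = sigma^2 * sum_{i=0..q-k} theta_i * theta_{i+k},
and rho(k) = gamma(k) / gamma(0). Sigma^2 cancels.
  numerator   = (1)*(0.059) = 0.059.
  denominator = (1)^2 + (-0.15)^2 + (0.798)^2 + (0.059)^2 = 1.662785.
  rho(3) = 0.059 / 1.662785 = 0.0355.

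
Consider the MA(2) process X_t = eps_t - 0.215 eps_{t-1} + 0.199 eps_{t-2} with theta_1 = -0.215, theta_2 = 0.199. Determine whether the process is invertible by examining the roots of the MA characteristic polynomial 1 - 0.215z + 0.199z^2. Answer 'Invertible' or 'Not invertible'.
\text{Invertible}

The MA(q) characteristic polynomial is P(z) = 1 - 0.215z + 0.199z^2.
Invertibility requires all roots to lie outside the unit circle, i.e. |z| > 1 for every root.
Set 1 + (-0.215) z + (0.199) z^2 = 0, i.e. a z^2 + b z + c = 0 with a = 0.199, b = -0.215, c = 1.
Discriminant D = b^2 - 4ac = (-0.215)^2 - 4*(0.199)*1 = 0.046225 - (0.796) = -0.749775.
D < 0, so the roots are the complex-conjugate pair z = (-b +/- i sqrt(-D)) / (2a) = 0.5402 +/- 2.1756i.
For a conjugate pair |z|^2 = z * conj(z) = (product of roots) = c/a = 1/(0.199) = 5.025126, so |z| = sqrt(5.025126) = 2.2417 for both roots.
Moduli of all roots: 2.2417, 2.2417.
All moduli strictly greater than 1? Yes.
Verdict: Invertible.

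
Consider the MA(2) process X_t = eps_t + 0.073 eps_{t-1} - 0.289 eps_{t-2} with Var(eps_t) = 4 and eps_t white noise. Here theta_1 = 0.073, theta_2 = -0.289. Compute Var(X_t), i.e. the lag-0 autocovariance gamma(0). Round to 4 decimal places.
\gamma(0) = 4.3554

For an MA(q) process X_t = eps_t + sum_i theta_i eps_{t-i} with
Var(eps_t) = sigma^2, the variance is
  gamma(0) = sigma^2 * (1 + sum_i theta_i^2).
  sum_i theta_i^2 = (0.073)^2 + (-0.289)^2 = 0.005329 + 0.083521 = 0.08885.
  gamma(0) = 4 * (1 + 0.08885) = 4 * 1.08885 = 4.3554.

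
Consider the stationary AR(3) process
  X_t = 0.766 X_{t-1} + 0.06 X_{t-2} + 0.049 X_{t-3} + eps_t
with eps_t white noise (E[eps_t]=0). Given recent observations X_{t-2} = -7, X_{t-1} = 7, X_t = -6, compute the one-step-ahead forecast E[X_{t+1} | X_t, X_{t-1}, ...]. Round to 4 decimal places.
E[X_{t+1} \mid \mathcal F_t] = -4.5190

For an AR(p) model X_t = c + sum_i phi_i X_{t-i} + eps_t, the
one-step-ahead conditional mean is
  E[X_{t+1} | X_t, ...] = c + sum_i phi_i X_{t+1-i}.
Substitute known values:
  E[X_{t+1} | ...] = (0.766) * (-6) + (0.06) * (7) + (0.049) * (-7)
                   = -4.5190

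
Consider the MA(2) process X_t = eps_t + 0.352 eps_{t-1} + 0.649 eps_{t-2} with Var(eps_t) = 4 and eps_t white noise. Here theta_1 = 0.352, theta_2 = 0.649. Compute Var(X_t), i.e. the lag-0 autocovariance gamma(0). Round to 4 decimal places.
\gamma(0) = 6.1804

For an MA(q) process X_t = eps_t + sum_i theta_i eps_{t-i} with
Var(eps_t) = sigma^2, the variance is
  gamma(0) = sigma^2 * (1 + sum_i theta_i^2).
  sum_i theta_i^2 = (0.352)^2 + (0.649)^2 = 0.123904 + 0.421201 = 0.545105.
  gamma(0) = 4 * (1 + 0.545105) = 4 * 1.545105 = 6.18042, which rounds to 6.1804.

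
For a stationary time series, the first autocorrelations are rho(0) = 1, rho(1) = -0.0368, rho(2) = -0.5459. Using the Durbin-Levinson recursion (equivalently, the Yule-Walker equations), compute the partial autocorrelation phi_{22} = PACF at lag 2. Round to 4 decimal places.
\phi_{22} = -0.5480

The PACF at lag k is phi_{kk}, the last component of the solution
to the Yule-Walker system G_k phi = r_k where
  (G_k)_{ij} = rho(|i - j|), (r_k)_i = rho(i), i,j = 1..k.
Equivalently, Durbin-Levinson gives phi_{kk} iteratively:
  phi_{11} = rho(1)
  phi_{kk} = [rho(k) - sum_{j=1..k-1} phi_{k-1,j} rho(k-j)]
            / [1 - sum_{j=1..k-1} phi_{k-1,j} rho(j)],
  phi_{k,j} = phi_{k-1,j} - phi_{kk} phi_{k-1,k-j},  j = 1..k-1.
Step k = 1:
  phi_11 = rho(1) = -0.0368.
Step k = 2:
  phi_22 = [rho(2) - phi_11 rho(1)] / [1 - phi_11 rho(1)] = [-0.5459 - (-0.0368)(-0.0368)] / [1 - (-0.0368)(-0.0368)]
         = -0.54725424 / 0.99864576 = -0.548.
Therefore phi_{22} = -0.5480.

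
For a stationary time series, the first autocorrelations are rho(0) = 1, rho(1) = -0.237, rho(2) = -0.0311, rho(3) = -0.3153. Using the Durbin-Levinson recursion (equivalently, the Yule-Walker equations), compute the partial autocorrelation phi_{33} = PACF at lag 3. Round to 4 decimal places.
\phi_{33} = -0.3690

The PACF at lag k is phi_{kk}, the last component of the solution
to the Yule-Walker system G_k phi = r_k where
  (G_k)_{ij} = rho(|i - j|), (r_k)_i = rho(i), i,j = 1..k.
Equivalently, Durbin-Levinson gives phi_{kk} iteratively:
  phi_{11} = rho(1)
  phi_{kk} = [rho(k) - sum_{j=1..k-1} phi_{k-1,j} rho(k-j)]
            / [1 - sum_{j=1..k-1} phi_{k-1,j} rho(j)],
  phi_{k,j} = phi_{k-1,j} - phi_{kk} phi_{k-1,k-j},  j = 1..k-1.
Step k = 1:
  phi_11 = rho(1) = -0.237.
Step k = 2:
  phi_22 = [rho(2) - phi_11 rho(1)] / [1 - phi_11 rho(1)] = [-0.0311 - (-0.237)(-0.237)] / [1 - (-0.237)(-0.237)]
         = -0.087269 / 0.943831 = -0.092463.
  Update: phi_21 = phi_11 - phi_22 phi_11 = -0.237 - (-0.092463)(-0.237) = -0.258914.
Step k = 3:
  phi_33 = [rho(3) - phi_21 rho(2) - phi_22 rho(1)] / [1 - phi_21 rho(1) - phi_22 rho(2)]
    numerator   = -0.3153 - (-0.258914)(-0.0311) - (-0.092463)(-0.237) = -0.34526583
    denominator = 1 - (-0.258914)(-0.237) - (-0.092463)(-0.0311) = 0.93576189
  phi_33 = -0.34526583 / 0.93576189 = -0.369.
Therefore phi_{33} = -0.3690.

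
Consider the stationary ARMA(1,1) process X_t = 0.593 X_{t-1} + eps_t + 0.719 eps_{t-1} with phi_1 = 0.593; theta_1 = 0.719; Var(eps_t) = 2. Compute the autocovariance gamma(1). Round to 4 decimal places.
\gamma(1) = 5.7728

Multiply the model equation by X_{t-k} and take expectations. With theta_0 = psi_0 = 1 and psi_j the MA(infinity) weights, this gives
  gamma(k) - sum_i phi_i gamma(k-i) = c_k,
  c_k = sigma^2 * sum_{j=k..q} theta_j psi_{j-k}   (c_k = 0 for k > q),
using gamma(-m) = gamma(m).
psi-weights needed (psi_j = theta_j + sum_i phi_i psi_{j-i}):
  psi_1 = theta_1 + phi_1 = 0.719 + (0.593) = 1.312
Right-hand sides:
  c_0 = sigma^2 (1 + theta_1 psi_1) = 2 * (1 + (0.719)(1.312)) = 2 * 1.943328 = 3.886656
  c_1 = sigma^2 theta_1 = 2 * (0.719) = 1.438
  c_2 = 0
Equations for k = 0 and k = 1 (AR order 1):
  gamma(0) = phi_1 gamma(1) + c_0
  gamma(1) = phi_1 gamma(0) + c_1
Substituting the second into the first: gamma(0) (1 - phi_1^2) = c_0 + phi_1 c_1, so
  gamma(0) = (c_0 + phi_1 c_1) / (1 - phi_1^2) = (3.886656 + (0.593)(1.438)) / (1 - (0.593)^2) = 4.73939 / 0.648351 = 7.309914.
  gamma(1) = phi_1 gamma(0) + c_1 = (0.593)(7.309914) + (1.438) = 5.772779.
Therefore gamma(1) = 5.7728 (to 4 decimal places).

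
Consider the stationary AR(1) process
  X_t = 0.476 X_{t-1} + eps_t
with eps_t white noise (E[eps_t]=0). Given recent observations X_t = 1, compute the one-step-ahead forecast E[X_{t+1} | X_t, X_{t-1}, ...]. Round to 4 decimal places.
E[X_{t+1} \mid \mathcal F_t] = 0.4760

For an AR(p) model X_t = c + sum_i phi_i X_{t-i} + eps_t, the
one-step-ahead conditional mean is
  E[X_{t+1} | X_t, ...] = c + sum_i phi_i X_{t+1-i}.
Substitute known values:
  E[X_{t+1} | ...] = (0.476) * (1)
                   = 0.4760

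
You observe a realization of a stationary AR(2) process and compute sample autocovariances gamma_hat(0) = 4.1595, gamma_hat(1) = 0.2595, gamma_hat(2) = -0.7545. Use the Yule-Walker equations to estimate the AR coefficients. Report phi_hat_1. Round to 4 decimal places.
\hat\phi_{1} = 0.0740

The Yule-Walker equations for an AR(p) process read, in matrix form,
  Gamma_p phi = r_p,   with   (Gamma_p)_{ij} = gamma(|i - j|),
                       (r_p)_i = gamma(i),   i,j = 1..p.
Substitute the sample gammas (Toeplitz matrix and right-hand side of size 2):
  Gamma_p = [[4.1595, 0.2595], [0.2595, 4.1595]]
  r_p     = [0.2595, -0.7545]
Written out:
  4.1595 phi_1 + 0.2595 phi_2 = 0.2595
  0.2595 phi_1 + 4.1595 phi_2 = -0.7545
Solve by Cramer's rule:
  det = gamma(0)^2 - gamma(1)^2 = (4.1595)^2 - (0.2595)^2 = 17.30144025 - 0.06734025 = 17.2341
  phi_hat_1 = [gamma(1) gamma(0) - gamma(1) gamma(2)] / det = [(0.2595)(4.1595) - (0.2595)(-0.7545)] / 17.2341 = 1.275183 / 17.2341 = 0.074
  phi_hat_2 = [gamma(0) gamma(2) - gamma(1)^2] / det = [(4.1595)(-0.7545) - (0.2595)^2] / 17.2341 = -3.205683 / 17.2341 = -0.186
So phi_hat = [0.0740, -0.1860].
Therefore phi_hat_1 = 0.0740.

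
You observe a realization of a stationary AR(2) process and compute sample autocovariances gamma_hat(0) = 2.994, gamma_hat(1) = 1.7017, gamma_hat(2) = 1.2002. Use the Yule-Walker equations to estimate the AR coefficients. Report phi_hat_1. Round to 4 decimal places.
\hat\phi_{1} = 0.5030

The Yule-Walker equations for an AR(p) process read, in matrix form,
  Gamma_p phi = r_p,   with   (Gamma_p)_{ij} = gamma(|i - j|),
                       (r_p)_i = gamma(i),   i,j = 1..p.
Substitute the sample gammas (Toeplitz matrix and right-hand side of size 2):
  Gamma_p = [[2.994, 1.7017], [1.7017, 2.994]]
  r_p     = [1.7017, 1.2002]
Written out:
  2.994 phi_1 + 1.7017 phi_2 = 1.7017
  1.7017 phi_1 + 2.994 phi_2 = 1.2002
Solve by Cramer's rule:
  det = gamma(0)^2 - gamma(1)^2 = (2.994)^2 - (1.7017)^2 = 8.964036 - 2.89578289 = 6.06825311
  phi_hat_1 = [gamma(1) gamma(0) - gamma(1) gamma(2)] / det = [(1.7017)(2.994) - (1.7017)(1.2002)] / 6.06825311 = 3.05250946 / 6.06825311 = 0.503
  phi_hat_2 = [gamma(0) gamma(2) - gamma(1)^2] / det = [(2.994)(1.2002) - (1.7017)^2] / 6.06825311 = 0.69761591 / 6.06825311 = 0.115
So phi_hat = [0.5030, 0.1150].
Therefore phi_hat_1 = 0.5030.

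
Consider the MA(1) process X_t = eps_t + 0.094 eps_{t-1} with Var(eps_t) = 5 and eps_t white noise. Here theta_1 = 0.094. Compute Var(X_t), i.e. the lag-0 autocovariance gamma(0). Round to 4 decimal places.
\gamma(0) = 5.0442

For an MA(q) process X_t = eps_t + sum_i theta_i eps_{t-i} with
Var(eps_t) = sigma^2, the variance is
  gamma(0) = sigma^2 * (1 + sum_i theta_i^2).
  sum_i theta_i^2 = (0.094)^2 = 0.008836.
  gamma(0) = 5 * (1 + 0.008836) = 5 * 1.008836 = 5.04418, which rounds to 5.0442.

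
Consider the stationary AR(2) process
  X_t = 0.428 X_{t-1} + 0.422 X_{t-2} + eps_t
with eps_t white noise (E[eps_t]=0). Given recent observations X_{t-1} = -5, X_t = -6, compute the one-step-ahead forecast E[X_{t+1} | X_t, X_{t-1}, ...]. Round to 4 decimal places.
E[X_{t+1} \mid \mathcal F_t] = -4.6780

For an AR(p) model X_t = c + sum_i phi_i X_{t-i} + eps_t, the
one-step-ahead conditional mean is
  E[X_{t+1} | X_t, ...] = c + sum_i phi_i X_{t+1-i}.
Substitute known values:
  E[X_{t+1} | ...] = (0.428) * (-6) + (0.422) * (-5)
                   = -4.6780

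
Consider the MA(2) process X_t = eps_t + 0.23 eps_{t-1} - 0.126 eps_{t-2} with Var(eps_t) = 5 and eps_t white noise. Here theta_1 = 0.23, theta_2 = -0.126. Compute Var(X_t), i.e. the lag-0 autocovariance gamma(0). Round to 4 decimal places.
\gamma(0) = 5.3439

For an MA(q) process X_t = eps_t + sum_i theta_i eps_{t-i} with
Var(eps_t) = sigma^2, the variance is
  gamma(0) = sigma^2 * (1 + sum_i theta_i^2).
  sum_i theta_i^2 = (0.23)^2 + (-0.126)^2 = 0.0529 + 0.015876 = 0.068776.
  gamma(0) = 5 * (1 + 0.068776) = 5 * 1.068776 = 5.34388, which rounds to 5.3439.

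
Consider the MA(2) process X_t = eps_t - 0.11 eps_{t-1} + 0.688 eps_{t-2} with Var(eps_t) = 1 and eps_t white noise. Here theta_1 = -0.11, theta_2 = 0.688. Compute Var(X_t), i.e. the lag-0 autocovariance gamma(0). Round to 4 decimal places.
\gamma(0) = 1.4854

For an MA(q) process X_t = eps_t + sum_i theta_i eps_{t-i} with
Var(eps_t) = sigma^2, the variance is
  gamma(0) = sigma^2 * (1 + sum_i theta_i^2).
  sum_i theta_i^2 = (-0.11)^2 + (0.688)^2 = 0.0121 + 0.473344 = 0.485444.
  gamma(0) = 1 * (1 + 0.485444) = 1 * 1.485444 = 1.485444, which rounds to 1.4854.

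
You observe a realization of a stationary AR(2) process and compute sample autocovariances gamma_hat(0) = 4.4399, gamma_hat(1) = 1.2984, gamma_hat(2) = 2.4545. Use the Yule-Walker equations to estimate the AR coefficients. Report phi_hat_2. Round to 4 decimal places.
\hat\phi_{2} = 0.5110

The Yule-Walker equations for an AR(p) process read, in matrix form,
  Gamma_p phi = r_p,   with   (Gamma_p)_{ij} = gamma(|i - j|),
                       (r_p)_i = gamma(i),   i,j = 1..p.
Substitute the sample gammas (Toeplitz matrix and right-hand side of size 2):
  Gamma_p = [[4.4399, 1.2984], [1.2984, 4.4399]]
  r_p     = [1.2984, 2.4545]
Written out:
  4.4399 phi_1 + 1.2984 phi_2 = 1.2984
  1.2984 phi_1 + 4.4399 phi_2 = 2.4545
Solve by Cramer's rule:
  det = gamma(0)^2 - gamma(1)^2 = (4.4399)^2 - (1.2984)^2 = 19.71271201 - 1.68584256 = 18.02686945
  phi_hat_1 = [gamma(1) gamma(0) - gamma(1) gamma(2)] / det = [(1.2984)(4.4399) - (1.2984)(2.4545)] / 18.02686945 = 2.57784336 / 18.02686945 = 0.143
  phi_hat_2 = [gamma(0) gamma(2) - gamma(1)^2] / det = [(4.4399)(2.4545) - (1.2984)^2] / 18.02686945 = 9.21189199 / 18.02686945 = 0.511
So phi_hat = [0.1430, 0.5110].
Therefore phi_hat_2 = 0.5110.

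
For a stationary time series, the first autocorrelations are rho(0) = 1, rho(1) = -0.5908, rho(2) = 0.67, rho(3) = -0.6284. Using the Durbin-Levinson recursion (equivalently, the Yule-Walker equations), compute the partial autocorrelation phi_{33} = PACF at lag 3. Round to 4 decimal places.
\phi_{33} = -0.2769

The PACF at lag k is phi_{kk}, the last component of the solution
to the Yule-Walker system G_k phi = r_k where
  (G_k)_{ij} = rho(|i - j|), (r_k)_i = rho(i), i,j = 1..k.
Equivalently, Durbin-Levinson gives phi_{kk} iteratively:
  phi_{11} = rho(1)
  phi_{kk} = [rho(k) - sum_{j=1..k-1} phi_{k-1,j} rho(k-j)]
            / [1 - sum_{j=1..k-1} phi_{k-1,j} rho(j)],
  phi_{k,j} = phi_{k-1,j} - phi_{kk} phi_{k-1,k-j},  j = 1..k-1.
Step k = 1:
  phi_11 = rho(1) = -0.5908.
Step k = 2:
  phi_22 = [rho(2) - phi_11 rho(1)] / [1 - phi_11 rho(1)] = [0.67 - (-0.5908)(-0.5908)] / [1 - (-0.5908)(-0.5908)]
         = 0.32095536 / 0.65095536 = 0.493053.
  Update: phi_21 = phi_11 - phi_22 phi_11 = -0.5908 - (0.493053)(-0.5908) = -0.299504.
Step k = 3:
  phi_33 = [rho(3) - phi_21 rho(2) - phi_22 rho(1)] / [1 - phi_21 rho(1) - phi_22 rho(2)]
    numerator   = -0.6284 - (-0.299504)(0.67) - (0.493053)(-0.5908) = -0.13643645
    denominator = 1 - (-0.299504)(-0.5908) - (0.493053)(0.67) = 0.49270742
  phi_33 = -0.13643645 / 0.49270742 = -0.2769.
Therefore phi_{33} = -0.2769.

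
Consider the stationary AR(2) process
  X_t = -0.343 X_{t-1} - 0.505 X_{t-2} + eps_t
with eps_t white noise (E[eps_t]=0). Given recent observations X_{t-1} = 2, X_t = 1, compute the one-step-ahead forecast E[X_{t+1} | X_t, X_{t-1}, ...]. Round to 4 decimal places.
E[X_{t+1} \mid \mathcal F_t] = -1.3530

For an AR(p) model X_t = c + sum_i phi_i X_{t-i} + eps_t, the
one-step-ahead conditional mean is
  E[X_{t+1} | X_t, ...] = c + sum_i phi_i X_{t+1-i}.
Substitute known values:
  E[X_{t+1} | ...] = (-0.343) * (1) + (-0.505) * (2)
                   = -1.3530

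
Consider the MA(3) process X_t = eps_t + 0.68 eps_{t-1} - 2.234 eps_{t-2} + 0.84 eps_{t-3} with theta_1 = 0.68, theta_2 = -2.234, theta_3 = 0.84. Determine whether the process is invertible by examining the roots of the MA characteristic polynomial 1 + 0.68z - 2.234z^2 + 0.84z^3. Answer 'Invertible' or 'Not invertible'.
\text{Not invertible}

The MA(q) characteristic polynomial is P(z) = 1 + 0.68z - 2.234z^2 + 0.84z^3.
Invertibility requires all roots to lie outside the unit circle, i.e. |z| > 1 for every root.
Degree 3: look for a simple real root z0 first, then factor out (1 - z/z0) and solve the remaining quadratic.
Testing z0 = 1.25: P(1.25) = 1 + (0.68)(1.25) + (-2.234)(1.25)^2 + (0.84)(1.25)^3
  = 1 + (0.85) + (-3.490625) + (1.640625) = 0.  So z_0 = 1.25 is a root, |z_0| = 1.25.
Divide out the factor (1 - 0.8 z) = (1 - z/z0) (since 1/z0 = 0.8):
  P(z) = (1 - 0.8 z)(1 + (1.48) z + (-1.05) z^2)
  [check: z-coef 1.48 - (0.8) = 0.68; z^2-coef -1.05 - (0.8)(1.48) = -2.234; z^3-coef -(0.8)(-1.05) = 0.84.]
Remaining roots from the quadratic factor 1 + (1.48) z + (-1.05) z^2:
  Set 1 + (1.48) z + (-1.05) z^2 = 0, i.e. a z^2 + b z + c = 0 with a = -1.05, b = 1.48, c = 1.
  Discriminant D = b^2 - 4ac = (1.48)^2 - 4*(-1.05)*1 = 2.1904 - (-4.2) = 6.3904.
  D >= 0, so the roots are real: z = (-b +/- sqrt(D)) / (2a) = (-1.48 +/- 2.527924) / (-2.1).
    z_1 = (-1.48 + 2.527924) / (-2.1) = -0.499,   |z_1| = 0.499.
    z_2 = (-1.48 - 2.527924) / (-2.1) = 1.9085,   |z_2| = 1.9085.
Moduli of all roots: 1.2500, 0.4990, 1.9085.
All moduli strictly greater than 1? No.
Verdict: Not invertible.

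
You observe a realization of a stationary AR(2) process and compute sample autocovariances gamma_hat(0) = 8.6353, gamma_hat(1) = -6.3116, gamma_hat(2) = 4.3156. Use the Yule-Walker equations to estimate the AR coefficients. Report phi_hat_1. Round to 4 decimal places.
\hat\phi_{1} = -0.7850

The Yule-Walker equations for an AR(p) process read, in matrix form,
  Gamma_p phi = r_p,   with   (Gamma_p)_{ij} = gamma(|i - j|),
                       (r_p)_i = gamma(i),   i,j = 1..p.
Substitute the sample gammas (Toeplitz matrix and right-hand side of size 2):
  Gamma_p = [[8.6353, -6.3116], [-6.3116, 8.6353]]
  r_p     = [-6.3116, 4.3156]
Written out:
  8.6353 phi_1 - 6.3116 phi_2 = -6.3116
  -6.3116 phi_1 + 8.6353 phi_2 = 4.3156
Solve by Cramer's rule:
  det = gamma(0)^2 - gamma(1)^2 = (8.6353)^2 - (-6.3116)^2 = 74.56840609 - 39.83629456 = 34.73211153
  phi_hat_1 = [gamma(1) gamma(0) - gamma(1) gamma(2)] / det = [(-6.3116)(8.6353) - (-6.3116)(4.3156)] / 34.73211153 = -27.26421852 / 34.73211153 = -0.785
  phi_hat_2 = [gamma(0) gamma(2) - gamma(1)^2] / det = [(8.6353)(4.3156) - (-6.3116)^2] / 34.73211153 = -2.56979388 / 34.73211153 = -0.074
So phi_hat = [-0.7850, -0.0740].
Therefore phi_hat_1 = -0.7850.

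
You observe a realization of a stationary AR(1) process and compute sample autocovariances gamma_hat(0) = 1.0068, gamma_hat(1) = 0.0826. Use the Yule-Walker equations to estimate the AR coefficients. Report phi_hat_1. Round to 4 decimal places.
\hat\phi_{1} = 0.0820

The Yule-Walker equations for an AR(p) process read, in matrix form,
  Gamma_p phi = r_p,   with   (Gamma_p)_{ij} = gamma(|i - j|),
                       (r_p)_i = gamma(i),   i,j = 1..p.
Substitute the sample gammas (Toeplitz matrix and right-hand side of size 1):
  Gamma_p = [[1.0068]]
  r_p     = [0.0826]
With p = 1 this is the single equation gamma(0) phi_1 = gamma(1):
  phi_hat_1 = gamma(1) / gamma(0) = 0.0826 / 1.0068 = 0.0820.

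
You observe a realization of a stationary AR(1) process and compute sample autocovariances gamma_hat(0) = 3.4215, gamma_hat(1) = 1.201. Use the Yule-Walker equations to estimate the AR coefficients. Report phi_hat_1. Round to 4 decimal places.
\hat\phi_{1} = 0.3510

The Yule-Walker equations for an AR(p) process read, in matrix form,
  Gamma_p phi = r_p,   with   (Gamma_p)_{ij} = gamma(|i - j|),
                       (r_p)_i = gamma(i),   i,j = 1..p.
Substitute the sample gammas (Toeplitz matrix and right-hand side of size 1):
  Gamma_p = [[3.4215]]
  r_p     = [1.201]
With p = 1 this is the single equation gamma(0) phi_1 = gamma(1):
  phi_hat_1 = gamma(1) / gamma(0) = 1.201 / 3.4215 = 0.3510.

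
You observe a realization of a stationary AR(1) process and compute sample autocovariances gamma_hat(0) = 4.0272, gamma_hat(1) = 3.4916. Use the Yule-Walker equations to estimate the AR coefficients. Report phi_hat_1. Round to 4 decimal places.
\hat\phi_{1} = 0.8670

The Yule-Walker equations for an AR(p) process read, in matrix form,
  Gamma_p phi = r_p,   with   (Gamma_p)_{ij} = gamma(|i - j|),
                       (r_p)_i = gamma(i),   i,j = 1..p.
Substitute the sample gammas (Toeplitz matrix and right-hand side of size 1):
  Gamma_p = [[4.0272]]
  r_p     = [3.4916]
With p = 1 this is the single equation gamma(0) phi_1 = gamma(1):
  phi_hat_1 = gamma(1) / gamma(0) = 3.4916 / 4.0272 = 0.8670.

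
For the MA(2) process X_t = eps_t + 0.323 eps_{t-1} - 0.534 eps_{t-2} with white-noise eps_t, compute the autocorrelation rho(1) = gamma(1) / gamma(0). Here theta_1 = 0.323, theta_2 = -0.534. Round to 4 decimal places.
\rho(1) = 0.1083

For an MA(q) process with theta_0 = 1, the autocovariance is
  gamma(k) = sigma^2 * sum_{i=0..q-k} theta_i * theta_{i+k},
and rho(k) = gamma(k) / gamma(0). Sigma^2 cancels.
  numerator   = (1)*(0.323) + (0.323)*(-0.534) = 0.150518.
  denominator = (1)^2 + (0.323)^2 + (-0.534)^2 = 1.389485.
  rho(1) = 0.150518 / 1.389485 = 0.1083.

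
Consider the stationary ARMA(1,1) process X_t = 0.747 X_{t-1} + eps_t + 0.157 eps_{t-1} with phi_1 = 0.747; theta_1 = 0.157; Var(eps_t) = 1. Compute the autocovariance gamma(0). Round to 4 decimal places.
\gamma(0) = 2.8489

Multiply the model equation by X_{t-k} and take expectations. With theta_0 = psi_0 = 1 and psi_j the MA(infinity) weights, this gives
  gamma(k) - sum_i phi_i gamma(k-i) = c_k,
  c_k = sigma^2 * sum_{j=k..q} theta_j psi_{j-k}   (c_k = 0 for k > q),
using gamma(-m) = gamma(m).
psi-weights needed (psi_j = theta_j + sum_i phi_i psi_{j-i}):
  psi_1 = theta_1 + phi_1 = 0.157 + (0.747) = 0.904
Right-hand sides:
  c_0 = sigma^2 (1 + theta_1 psi_1) = 1 * (1 + (0.157)(0.904)) = 1 * 1.141928 = 1.141928
  c_1 = sigma^2 theta_1 = 1 * (0.157) = 0.157
  c_2 = 0
Equations for k = 0 and k = 1 (AR order 1):
  gamma(0) = phi_1 gamma(1) + c_0
  gamma(1) = phi_1 gamma(0) + c_1
Substituting the second into the first: gamma(0) (1 - phi_1^2) = c_0 + phi_1 c_1, so
  gamma(0) = (c_0 + phi_1 c_1) / (1 - phi_1^2) = (1.141928 + (0.747)(0.157)) / (1 - (0.747)^2) = 1.259207 / 0.441991 = 2.848943.
Therefore gamma(0) = 2.8489 (to 4 decimal places).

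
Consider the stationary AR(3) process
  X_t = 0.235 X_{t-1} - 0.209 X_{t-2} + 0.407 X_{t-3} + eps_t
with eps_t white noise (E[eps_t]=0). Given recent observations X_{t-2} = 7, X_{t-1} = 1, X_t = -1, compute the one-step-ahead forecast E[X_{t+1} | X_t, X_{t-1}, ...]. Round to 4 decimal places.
E[X_{t+1} \mid \mathcal F_t] = 2.4050

For an AR(p) model X_t = c + sum_i phi_i X_{t-i} + eps_t, the
one-step-ahead conditional mean is
  E[X_{t+1} | X_t, ...] = c + sum_i phi_i X_{t+1-i}.
Substitute known values:
  E[X_{t+1} | ...] = (0.235) * (-1) + (-0.209) * (1) + (0.407) * (7)
                   = 2.4050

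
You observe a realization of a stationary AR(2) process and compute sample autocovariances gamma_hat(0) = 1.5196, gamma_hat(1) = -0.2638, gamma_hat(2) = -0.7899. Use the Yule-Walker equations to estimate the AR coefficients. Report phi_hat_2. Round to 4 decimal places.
\hat\phi_{2} = -0.5670

The Yule-Walker equations for an AR(p) process read, in matrix form,
  Gamma_p phi = r_p,   with   (Gamma_p)_{ij} = gamma(|i - j|),
                       (r_p)_i = gamma(i),   i,j = 1..p.
Substitute the sample gammas (Toeplitz matrix and right-hand side of size 2):
  Gamma_p = [[1.5196, -0.2638], [-0.2638, 1.5196]]
  r_p     = [-0.2638, -0.7899]
Written out:
  1.5196 phi_1 - 0.2638 phi_2 = -0.2638
  -0.2638 phi_1 + 1.5196 phi_2 = -0.7899
Solve by Cramer's rule:
  det = gamma(0)^2 - gamma(1)^2 = (1.5196)^2 - (-0.2638)^2 = 2.30918416 - 0.06959044 = 2.23959372
  phi_hat_1 = [gamma(1) gamma(0) - gamma(1) gamma(2)] / det = [(-0.2638)(1.5196) - (-0.2638)(-0.7899)] / 2.23959372 = -0.6092461 / 2.23959372 = -0.272
  phi_hat_2 = [gamma(0) gamma(2) - gamma(1)^2] / det = [(1.5196)(-0.7899) - (-0.2638)^2] / 2.23959372 = -1.26992248 / 2.23959372 = -0.567
So phi_hat = [-0.2720, -0.5670].
Therefore phi_hat_2 = -0.5670.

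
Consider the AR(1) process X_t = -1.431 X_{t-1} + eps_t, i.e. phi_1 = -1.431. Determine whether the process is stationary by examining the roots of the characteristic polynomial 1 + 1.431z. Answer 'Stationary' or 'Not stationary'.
\text{Not stationary}

The AR(p) characteristic polynomial is P(z) = 1 + 1.431z.
Stationarity requires all roots to lie outside the unit circle, i.e. |z| > 1 for every root.
This is linear in z: 1 + (1.431) z = 0  =>  z = -1/(1.431) = -0.698812,  |z| = 0.698812.
Moduli of all roots: 0.6988.
All moduli strictly greater than 1? No.
Verdict: Not stationary.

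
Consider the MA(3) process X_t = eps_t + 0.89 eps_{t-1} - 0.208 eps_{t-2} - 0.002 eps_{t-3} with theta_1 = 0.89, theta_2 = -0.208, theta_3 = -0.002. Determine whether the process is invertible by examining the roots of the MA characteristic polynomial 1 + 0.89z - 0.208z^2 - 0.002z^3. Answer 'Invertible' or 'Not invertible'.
\text{Not invertible}

The MA(q) characteristic polynomial is P(z) = 1 + 0.89z - 0.208z^2 - 0.002z^3.
Invertibility requires all roots to lie outside the unit circle, i.e. |z| > 1 for every root.
Degree 3: look for a simple real root z0 first, then factor out (1 - z/z0) and solve the remaining quadratic.
Testing z0 = 5: P(5) = 1 + (0.89)(5) + (-0.208)(5)^2 + (-0.002)(5)^3
  = 1 + (4.45) + (-5.2) + (-0.25) = 0.  So z_0 = 5 is a root, |z_0| = 5.
Divide out the factor (1 - 0.2 z) = (1 - z/z0) (since 1/z0 = 0.2):
  P(z) = (1 - 0.2 z)(1 + (1.09) z + (0.01) z^2)
  [check: z-coef 1.09 - (0.2) = 0.89; z^2-coef 0.01 - (0.2)(1.09) = -0.208; z^3-coef -(0.2)(0.01) = -0.002.]
Remaining roots from the quadratic factor 1 + (1.09) z + (0.01) z^2:
  Set 1 + (1.09) z + (0.01) z^2 = 0, i.e. a z^2 + b z + c = 0 with a = 0.01, b = 1.09, c = 1.
  Discriminant D = b^2 - 4ac = (1.09)^2 - 4*(0.01)*1 = 1.1881 - (0.04) = 1.1481.
  D >= 0, so the roots are real: z = (-b +/- sqrt(D)) / (2a) = (-1.09 +/- 1.071494) / (0.02).
    z_1 = (-1.09 + 1.071494) / (0.02) = -0.9253,   |z_1| = 0.9253.
    z_2 = (-1.09 - 1.071494) / (0.02) = -108.0747,   |z_2| = 108.0747.
Moduli of all roots: 5.0000, 0.9253, 108.0747.
All moduli strictly greater than 1? No.
Verdict: Not invertible.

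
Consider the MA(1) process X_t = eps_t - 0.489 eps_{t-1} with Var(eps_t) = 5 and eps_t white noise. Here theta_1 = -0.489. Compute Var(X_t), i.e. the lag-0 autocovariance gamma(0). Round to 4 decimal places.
\gamma(0) = 6.1956

For an MA(q) process X_t = eps_t + sum_i theta_i eps_{t-i} with
Var(eps_t) = sigma^2, the variance is
  gamma(0) = sigma^2 * (1 + sum_i theta_i^2).
  sum_i theta_i^2 = (-0.489)^2 = 0.239121.
  gamma(0) = 5 * (1 + 0.239121) = 5 * 1.239121 = 6.195605, which rounds to 6.1956.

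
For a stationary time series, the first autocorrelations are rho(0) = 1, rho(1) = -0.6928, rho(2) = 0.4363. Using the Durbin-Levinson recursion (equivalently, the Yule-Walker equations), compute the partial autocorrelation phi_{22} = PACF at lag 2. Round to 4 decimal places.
\phi_{22} = -0.0840

The PACF at lag k is phi_{kk}, the last component of the solution
to the Yule-Walker system G_k phi = r_k where
  (G_k)_{ij} = rho(|i - j|), (r_k)_i = rho(i), i,j = 1..k.
Equivalently, Durbin-Levinson gives phi_{kk} iteratively:
  phi_{11} = rho(1)
  phi_{kk} = [rho(k) - sum_{j=1..k-1} phi_{k-1,j} rho(k-j)]
            / [1 - sum_{j=1..k-1} phi_{k-1,j} rho(j)],
  phi_{k,j} = phi_{k-1,j} - phi_{kk} phi_{k-1,k-j},  j = 1..k-1.
Step k = 1:
  phi_11 = rho(1) = -0.6928.
Step k = 2:
  phi_22 = [rho(2) - phi_11 rho(1)] / [1 - phi_11 rho(1)] = [0.4363 - (-0.6928)(-0.6928)] / [1 - (-0.6928)(-0.6928)]
         = -0.04367184 / 0.52002816 = -0.084.
Therefore phi_{22} = -0.0840.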